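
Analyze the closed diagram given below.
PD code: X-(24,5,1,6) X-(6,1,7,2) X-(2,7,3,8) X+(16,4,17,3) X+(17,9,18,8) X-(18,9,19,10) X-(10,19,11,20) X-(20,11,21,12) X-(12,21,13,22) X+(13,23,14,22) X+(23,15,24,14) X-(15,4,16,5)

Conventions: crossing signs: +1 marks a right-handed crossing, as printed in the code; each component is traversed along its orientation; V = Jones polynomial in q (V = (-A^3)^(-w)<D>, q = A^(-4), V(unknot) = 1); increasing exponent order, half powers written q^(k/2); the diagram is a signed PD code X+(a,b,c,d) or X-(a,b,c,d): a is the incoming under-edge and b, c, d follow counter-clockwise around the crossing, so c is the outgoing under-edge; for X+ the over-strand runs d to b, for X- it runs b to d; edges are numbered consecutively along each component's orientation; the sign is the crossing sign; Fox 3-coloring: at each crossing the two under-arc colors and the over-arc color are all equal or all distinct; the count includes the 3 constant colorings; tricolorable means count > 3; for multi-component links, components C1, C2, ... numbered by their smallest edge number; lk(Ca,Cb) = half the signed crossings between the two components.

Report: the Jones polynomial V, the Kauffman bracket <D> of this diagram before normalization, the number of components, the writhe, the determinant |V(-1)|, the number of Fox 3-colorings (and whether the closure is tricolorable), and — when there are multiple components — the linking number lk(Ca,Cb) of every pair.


V = -q^-4 + q^-3 + q^-1
<D> = A^-8 + 1 - A^4 (w = -4)
1 component over 12 crossings, w = -4
9 Fox colorings among 3^12, |V(-1)| = 3: tricolorable
why: |V(-1)| = 3: so tricolorable, since 3 divides 3


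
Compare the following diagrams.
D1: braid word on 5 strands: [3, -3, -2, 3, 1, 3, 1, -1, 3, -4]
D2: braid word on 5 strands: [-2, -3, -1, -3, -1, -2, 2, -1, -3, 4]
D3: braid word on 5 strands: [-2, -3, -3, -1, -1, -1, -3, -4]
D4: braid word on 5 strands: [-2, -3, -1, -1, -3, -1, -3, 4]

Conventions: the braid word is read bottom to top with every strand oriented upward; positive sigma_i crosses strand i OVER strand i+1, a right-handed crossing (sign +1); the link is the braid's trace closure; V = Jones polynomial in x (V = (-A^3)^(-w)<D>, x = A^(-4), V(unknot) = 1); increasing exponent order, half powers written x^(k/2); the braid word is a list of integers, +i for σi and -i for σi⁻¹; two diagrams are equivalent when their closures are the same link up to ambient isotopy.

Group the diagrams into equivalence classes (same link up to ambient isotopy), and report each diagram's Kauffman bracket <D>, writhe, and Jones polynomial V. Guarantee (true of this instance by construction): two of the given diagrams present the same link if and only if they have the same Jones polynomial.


equivalence classes: {D1} | {D2, D3, D4}
D1 (bracket -A^-10 + A^-6 + A^2; 10 crossings at w = +2): V = x + x^3 - x^4
V(D2) = x^-8 - 2x^-7 + x^-6 - 2x^-5 + 2x^-4 + x^-2  [10 crossings, <D> = A^-10 + 2A^-2 - 2A^2 + A^6 - 2A^10 + A^14, w = -6]
D3 (bracket A^-16 + 2A^-8 - 2A^-4 + 1 - 2A^4 + A^8; 8 crossings at w = -8): V = x^-8 - 2x^-7 + x^-6 - 2x^-5 + 2x^-4 + x^-2
V(D4) = x^-8 - 2x^-7 + x^-6 - 2x^-5 + 2x^-4 + x^-2  (w -6, c 8, <D> = A^-10 + 2A^-2 - 2A^2 + A^6 - 2A^10 + A^14)
key observation: 2 classes among 4 diagrams; unequal V(x) rules out equality


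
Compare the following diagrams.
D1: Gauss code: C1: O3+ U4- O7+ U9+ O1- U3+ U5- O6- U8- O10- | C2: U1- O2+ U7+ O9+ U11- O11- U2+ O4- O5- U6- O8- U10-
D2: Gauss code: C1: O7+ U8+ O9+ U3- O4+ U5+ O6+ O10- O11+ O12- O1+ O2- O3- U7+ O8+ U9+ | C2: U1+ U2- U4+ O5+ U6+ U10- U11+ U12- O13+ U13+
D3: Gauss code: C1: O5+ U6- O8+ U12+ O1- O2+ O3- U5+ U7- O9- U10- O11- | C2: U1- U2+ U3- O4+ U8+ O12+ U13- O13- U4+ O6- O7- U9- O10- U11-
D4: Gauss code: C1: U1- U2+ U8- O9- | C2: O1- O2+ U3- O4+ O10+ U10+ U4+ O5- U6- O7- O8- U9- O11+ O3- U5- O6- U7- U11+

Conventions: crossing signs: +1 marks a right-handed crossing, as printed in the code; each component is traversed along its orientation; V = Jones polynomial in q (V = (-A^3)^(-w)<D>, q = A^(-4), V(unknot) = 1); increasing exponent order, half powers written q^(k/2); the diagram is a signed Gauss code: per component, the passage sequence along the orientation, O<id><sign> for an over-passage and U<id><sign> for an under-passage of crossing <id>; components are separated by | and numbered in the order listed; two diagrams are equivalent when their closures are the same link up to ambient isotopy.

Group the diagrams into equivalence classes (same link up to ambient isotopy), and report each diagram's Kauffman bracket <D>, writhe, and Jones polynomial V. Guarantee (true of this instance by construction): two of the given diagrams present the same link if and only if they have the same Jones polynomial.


equivalence classes: {D1, D3} | {D2} | {D4}
D1 (bracket -A^-19 + 2A^-15 - 3A^-11 + 6A^-7 - 6A^-3 + 6A - 5A^5 + 4A^9 - 2A^13 + A^17; 11 crossings at w = -3): V = -q^(-13/2) + 2q^(-11/2) - 4q^(-9/2) + 5q^(-7/2) - 6q^(-5/2) + 6q^(-3/2) - 6q^(-1/2) + 3q^(1/2) - 2q^(3/2) + q^(5/2)
V(D2) = -q^(3/2) - 2q^(7/2) + q^(9/2) - q^(11/2) + q^(13/2)  (w +5, c 13, <D> = -A^-11 + A^-7 - A^-3 + 2A + A^9)
V(D3) = -q^(-13/2) + 2q^(-11/2) - 4q^(-9/2) + 5q^(-7/2) - 6q^(-5/2) + 6q^(-3/2) - 6q^(-1/2) + 3q^(1/2) - 2q^(3/2) + q^(5/2)  [13 crossings, <D> = -A^-19 + 2A^-15 - 3A^-11 + 6A^-7 - 6A^-3 + 6A - 5A^5 + 4A^9 - 2A^13 + A^17, w = -3]
D4 (bracket A^-3 + 2A^5 - A^9 + A^13 - A^17; 11 crossings at w = -3): V = q^(-13/2) - q^(-11/2) + q^(-9/2) - 2q^(-7/2) - q^(-3/2)
observation: V(q) takes 3 values over 4 diagrams, fixing the grouping


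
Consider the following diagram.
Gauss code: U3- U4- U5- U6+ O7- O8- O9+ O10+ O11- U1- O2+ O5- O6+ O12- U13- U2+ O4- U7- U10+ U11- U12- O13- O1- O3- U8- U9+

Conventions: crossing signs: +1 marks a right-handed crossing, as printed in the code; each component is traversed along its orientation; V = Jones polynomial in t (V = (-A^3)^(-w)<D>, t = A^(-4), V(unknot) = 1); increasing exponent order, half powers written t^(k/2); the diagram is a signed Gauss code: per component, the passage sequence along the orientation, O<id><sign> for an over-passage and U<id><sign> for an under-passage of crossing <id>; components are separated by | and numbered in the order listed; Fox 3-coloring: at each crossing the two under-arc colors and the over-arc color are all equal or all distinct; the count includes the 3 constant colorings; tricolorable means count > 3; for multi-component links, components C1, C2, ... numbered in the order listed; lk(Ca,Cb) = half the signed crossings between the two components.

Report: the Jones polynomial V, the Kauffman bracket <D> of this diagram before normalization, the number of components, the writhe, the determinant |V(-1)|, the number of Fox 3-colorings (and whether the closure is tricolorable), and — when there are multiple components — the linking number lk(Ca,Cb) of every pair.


Jones polynomial: V(t) = -t^-6 + t^-5 - t^-4 + 2t^-3 - t^-2 + t^-1
<D> = -A^-11 + A^-7 - 2A^-3 + A - A^5 + A^9; writhe -5
components 1, writhe -5 (13 crossings)
3-colorings: 3 of 3^13, det 7 — not tricolorable
note: w = -5 (over 13 crossings) is diagram-only; (-A^3)^(5) removes it from V


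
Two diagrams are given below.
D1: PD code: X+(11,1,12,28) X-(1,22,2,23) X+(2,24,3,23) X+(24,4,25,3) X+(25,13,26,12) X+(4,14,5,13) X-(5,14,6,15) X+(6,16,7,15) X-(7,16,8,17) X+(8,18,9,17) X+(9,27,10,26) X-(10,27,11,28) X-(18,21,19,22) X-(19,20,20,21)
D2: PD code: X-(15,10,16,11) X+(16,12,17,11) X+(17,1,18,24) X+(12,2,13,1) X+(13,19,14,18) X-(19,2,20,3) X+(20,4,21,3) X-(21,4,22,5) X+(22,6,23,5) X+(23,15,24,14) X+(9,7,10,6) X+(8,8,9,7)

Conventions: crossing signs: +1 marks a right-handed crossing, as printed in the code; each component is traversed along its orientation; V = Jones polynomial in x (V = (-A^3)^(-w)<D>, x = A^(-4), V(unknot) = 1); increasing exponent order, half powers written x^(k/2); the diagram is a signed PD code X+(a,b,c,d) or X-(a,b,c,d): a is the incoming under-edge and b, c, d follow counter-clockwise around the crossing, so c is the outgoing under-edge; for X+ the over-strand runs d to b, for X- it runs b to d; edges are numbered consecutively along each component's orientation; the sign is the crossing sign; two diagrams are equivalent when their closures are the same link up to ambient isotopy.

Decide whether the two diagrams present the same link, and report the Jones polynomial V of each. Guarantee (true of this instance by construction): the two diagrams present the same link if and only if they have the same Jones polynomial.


same link: yes
V(D1) = x + x^3 - x^4  [14 crossings, <D> = -A^-10 + A^-6 + A^2, w = +2]
D2 (bracket -A^2 + A^6 + A^14; 12 crossings at w = +6): V = x + x^3 - x^4
note: Reidemeister moves carry D1 (14 crossings) to D2 (12)


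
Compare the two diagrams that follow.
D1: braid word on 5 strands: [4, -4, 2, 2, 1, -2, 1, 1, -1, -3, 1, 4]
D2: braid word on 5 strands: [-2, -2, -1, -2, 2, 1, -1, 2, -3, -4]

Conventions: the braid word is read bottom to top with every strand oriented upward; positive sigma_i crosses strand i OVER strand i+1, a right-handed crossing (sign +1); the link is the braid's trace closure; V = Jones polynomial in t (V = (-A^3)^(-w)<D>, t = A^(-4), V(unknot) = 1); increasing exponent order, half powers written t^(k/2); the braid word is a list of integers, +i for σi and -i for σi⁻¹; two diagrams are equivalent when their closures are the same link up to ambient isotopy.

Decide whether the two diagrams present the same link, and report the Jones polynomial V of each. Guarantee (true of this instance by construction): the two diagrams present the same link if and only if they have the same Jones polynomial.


same link: no
V(D1) = t - t^2 + 2t^3 - t^4 + t^5 - t^6  [12 crossings, <D> = -A^-12 + A^-8 - A^-4 + 2 - A^4 + A^8, w = +4]
V(D2) = 1  (w -4, c 10, <D> = A^-12)
note: 2 values of V(t) split the 2 diagrams


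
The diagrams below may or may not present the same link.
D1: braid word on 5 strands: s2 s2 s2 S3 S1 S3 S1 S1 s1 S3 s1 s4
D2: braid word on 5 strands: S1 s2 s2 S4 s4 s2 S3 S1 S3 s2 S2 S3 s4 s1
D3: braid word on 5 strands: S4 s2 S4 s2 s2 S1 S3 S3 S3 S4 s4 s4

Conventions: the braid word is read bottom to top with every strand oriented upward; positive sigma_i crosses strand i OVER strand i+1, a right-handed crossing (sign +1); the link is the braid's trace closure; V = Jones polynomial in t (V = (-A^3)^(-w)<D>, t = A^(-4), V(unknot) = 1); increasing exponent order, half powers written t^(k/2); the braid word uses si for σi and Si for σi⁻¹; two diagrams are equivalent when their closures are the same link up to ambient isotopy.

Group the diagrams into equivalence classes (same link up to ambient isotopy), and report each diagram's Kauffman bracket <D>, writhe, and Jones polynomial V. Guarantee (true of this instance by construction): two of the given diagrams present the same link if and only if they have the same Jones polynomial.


grouping into links: {D1, D2, D3}
V(D1) = -t^-3 + t^-2 - t^-1 + 3 - t + t^2 - t^3  (w 0, c 12, <D> = -A^-12 + A^-8 - A^-4 + 3 - A^4 + A^8 - A^12)
D2 (bracket -A^-12 + A^-8 - A^-4 + 3 - A^4 + A^8 - A^12; 14 crossings at w = 0): V = -t^-3 + t^-2 - t^-1 + 3 - t + t^2 - t^3
D3 (bracket -A^-18 + A^-14 - A^-10 + 3A^-6 - A^-2 + A^2 - A^6; 12 crossings at w = -2): V = -t^-3 + t^-2 - t^-1 + 3 - t + t^2 - t^3
why: one V(t) for all 3 diagrams — one class (guaranteed)


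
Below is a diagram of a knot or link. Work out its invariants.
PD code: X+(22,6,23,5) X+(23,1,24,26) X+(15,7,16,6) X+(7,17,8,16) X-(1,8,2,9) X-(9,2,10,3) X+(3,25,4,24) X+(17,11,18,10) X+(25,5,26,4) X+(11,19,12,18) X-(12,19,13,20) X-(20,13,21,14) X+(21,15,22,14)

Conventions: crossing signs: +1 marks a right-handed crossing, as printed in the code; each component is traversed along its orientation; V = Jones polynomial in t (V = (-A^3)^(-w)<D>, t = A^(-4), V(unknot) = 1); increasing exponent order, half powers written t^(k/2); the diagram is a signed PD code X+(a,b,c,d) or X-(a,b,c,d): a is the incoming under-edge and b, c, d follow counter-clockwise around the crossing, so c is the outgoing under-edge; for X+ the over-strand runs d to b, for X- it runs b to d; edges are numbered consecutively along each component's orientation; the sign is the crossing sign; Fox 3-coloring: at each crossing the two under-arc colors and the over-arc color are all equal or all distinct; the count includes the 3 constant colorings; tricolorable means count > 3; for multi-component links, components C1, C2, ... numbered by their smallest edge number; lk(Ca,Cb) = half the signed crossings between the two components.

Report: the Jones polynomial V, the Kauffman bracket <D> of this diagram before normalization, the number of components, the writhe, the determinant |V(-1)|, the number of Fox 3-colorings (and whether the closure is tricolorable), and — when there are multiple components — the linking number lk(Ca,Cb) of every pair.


V = 2t - 2t^2 + 3t^3 - 3t^4 + 2t^5 - 2t^6 + t^7
<D> = -A^-13 + 2A^-9 - 2A^-5 + 3A^-1 - 3A^3 + 2A^7 - 2A^11 (w = +5)
1 component over 13 crossings, w = +5
9 Fox colorings among 3^13, |V(-1)| = 15: tricolorable
why: w = +5 (over 13 crossings) is diagram-only; (-A^3)^(-5) removes it from V


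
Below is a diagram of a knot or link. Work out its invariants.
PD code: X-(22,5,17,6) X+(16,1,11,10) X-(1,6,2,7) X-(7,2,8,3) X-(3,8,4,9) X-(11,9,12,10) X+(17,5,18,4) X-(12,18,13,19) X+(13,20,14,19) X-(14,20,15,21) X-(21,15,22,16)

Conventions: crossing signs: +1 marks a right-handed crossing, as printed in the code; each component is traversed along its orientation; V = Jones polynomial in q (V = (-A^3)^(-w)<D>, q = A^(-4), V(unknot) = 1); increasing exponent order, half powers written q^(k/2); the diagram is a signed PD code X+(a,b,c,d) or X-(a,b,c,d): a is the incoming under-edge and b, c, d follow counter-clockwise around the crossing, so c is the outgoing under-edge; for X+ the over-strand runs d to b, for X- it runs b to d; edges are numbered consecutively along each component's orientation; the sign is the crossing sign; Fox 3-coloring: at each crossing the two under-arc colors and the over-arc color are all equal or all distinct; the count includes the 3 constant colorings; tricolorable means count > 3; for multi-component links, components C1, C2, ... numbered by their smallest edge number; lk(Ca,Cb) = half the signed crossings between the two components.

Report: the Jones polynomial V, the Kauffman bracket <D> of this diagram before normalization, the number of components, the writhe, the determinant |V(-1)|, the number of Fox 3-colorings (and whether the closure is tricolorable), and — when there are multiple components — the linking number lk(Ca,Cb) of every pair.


V = -q^-7 + q^-4 + 2q^-3 + q^-2 + q^-1
<D> = -A^-11 - A^-7 - 2A^-3 - A + A^13 (w = -5)
3 components over 11 crossings, w = -5
lk(C1,C2): 0
lk(C1,C3) = 0
linking number lk(C2,C3) = -1
27 Fox colorings among 3^11, |V(-1)| = 0: tricolorable
why: w = -5 shifts under R1 moves; the (-A^3)^(5) factor cancels that in V


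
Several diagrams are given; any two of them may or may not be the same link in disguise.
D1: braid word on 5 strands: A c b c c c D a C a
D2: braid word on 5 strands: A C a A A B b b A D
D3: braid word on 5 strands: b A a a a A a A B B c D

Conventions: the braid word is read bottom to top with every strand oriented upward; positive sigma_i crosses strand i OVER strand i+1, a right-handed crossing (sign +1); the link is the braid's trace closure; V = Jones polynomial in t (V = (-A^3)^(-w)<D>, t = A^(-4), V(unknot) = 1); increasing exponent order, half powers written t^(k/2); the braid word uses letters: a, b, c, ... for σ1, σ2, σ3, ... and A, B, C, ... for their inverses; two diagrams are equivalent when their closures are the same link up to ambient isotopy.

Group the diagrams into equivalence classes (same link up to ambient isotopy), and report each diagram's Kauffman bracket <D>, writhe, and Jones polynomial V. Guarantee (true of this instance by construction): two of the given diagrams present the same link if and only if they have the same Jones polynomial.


equivalence classes: {D1} | {D2} | {D3}
D1 (bracket -A^-4 + 1 + A^8; 10 crossings at w = +4): V = t + t^3 - t^4
D2 (bracket A^-8 + 1 - A^4; 10 crossings at w = -4): V = -t^-4 + t^-3 + t^-1
V(D3) = 1  [12 crossings, <D> = 1, w = 0]
key observation: comparing 3 Jones polynomials yields 3 groups


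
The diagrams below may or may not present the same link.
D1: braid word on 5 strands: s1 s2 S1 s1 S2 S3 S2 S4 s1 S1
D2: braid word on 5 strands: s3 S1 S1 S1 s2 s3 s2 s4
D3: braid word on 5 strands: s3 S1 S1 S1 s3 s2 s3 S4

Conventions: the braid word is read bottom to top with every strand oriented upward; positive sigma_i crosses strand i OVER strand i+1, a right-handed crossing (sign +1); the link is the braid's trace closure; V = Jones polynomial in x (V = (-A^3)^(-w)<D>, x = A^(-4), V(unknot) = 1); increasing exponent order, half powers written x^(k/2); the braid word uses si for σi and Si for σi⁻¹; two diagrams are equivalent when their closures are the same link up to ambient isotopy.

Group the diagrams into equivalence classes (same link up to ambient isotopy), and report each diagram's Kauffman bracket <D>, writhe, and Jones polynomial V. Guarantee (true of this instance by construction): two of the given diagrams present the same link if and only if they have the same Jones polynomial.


equivalence classes: {D1} | {D2, D3}
D1 (bracket A^-6; 10 crossings at w = -2): V = 1
V(D2) = -x^-3 + x^-2 - x^-1 + 3 - x + x^2 - x^3  (w +2, c 8, <D> = -A^-6 + A^-2 - A^2 + 3A^6 - A^10 + A^14 - A^18)
D3 (bracket -A^-12 + A^-8 - A^-4 + 3 - A^4 + A^8 - A^12; 8 crossings at w = 0): V = -x^-3 + x^-2 - x^-1 + 3 - x + x^2 - x^3
key observation: V(x) takes 2 values over 3 diagrams, fixing the grouping


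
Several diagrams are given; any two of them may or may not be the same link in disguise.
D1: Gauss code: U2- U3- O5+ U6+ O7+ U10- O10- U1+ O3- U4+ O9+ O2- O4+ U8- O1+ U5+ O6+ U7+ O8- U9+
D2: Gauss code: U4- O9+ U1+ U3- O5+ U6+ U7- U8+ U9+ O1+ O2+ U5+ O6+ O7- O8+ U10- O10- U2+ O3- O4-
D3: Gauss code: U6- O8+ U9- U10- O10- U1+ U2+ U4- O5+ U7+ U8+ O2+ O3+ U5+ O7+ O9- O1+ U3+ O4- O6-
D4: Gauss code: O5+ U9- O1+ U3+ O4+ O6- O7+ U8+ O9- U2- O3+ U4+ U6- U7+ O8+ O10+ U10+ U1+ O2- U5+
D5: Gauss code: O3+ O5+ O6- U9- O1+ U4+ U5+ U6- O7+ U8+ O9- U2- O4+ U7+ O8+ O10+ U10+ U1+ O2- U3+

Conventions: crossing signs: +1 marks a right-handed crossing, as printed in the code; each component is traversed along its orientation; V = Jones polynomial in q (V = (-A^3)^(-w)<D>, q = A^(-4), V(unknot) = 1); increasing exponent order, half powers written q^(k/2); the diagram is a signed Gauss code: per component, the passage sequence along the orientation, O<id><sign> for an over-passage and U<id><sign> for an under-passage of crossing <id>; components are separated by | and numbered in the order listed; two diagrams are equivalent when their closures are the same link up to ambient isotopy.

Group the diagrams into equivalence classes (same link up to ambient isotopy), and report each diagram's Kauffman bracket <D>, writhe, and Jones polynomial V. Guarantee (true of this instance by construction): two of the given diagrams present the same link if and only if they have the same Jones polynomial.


classes: {D1, D4, D5} | {D2, D3}
V(D1) = q^-1 - 1 + 2q - 2q^2 + 2q^3 - 2q^4 + q^5  [10 crossings, <D> = A^-14 - 2A^-10 + 2A^-6 - 2A^-2 + 2A^2 - A^6 + A^10, w = +2]
D2 (bracket -A^-18 + A^-14 - A^-10 + 2A^-6 - A^-2 + A^2; 10 crossings at w = +2): V = q - q^2 + 2q^3 - q^4 + q^5 - q^6
V(D3) = q - q^2 + 2q^3 - q^4 + q^5 - q^6  (w +2, c 10, <D> = -A^-18 + A^-14 - A^-10 + 2A^-6 - A^-2 + A^2)
V(D4) = q^-1 - 1 + 2q - 2q^2 + 2q^3 - 2q^4 + q^5  (w +4, c 10, <D> = A^-8 - 2A^-4 + 2 - 2A^4 + 2A^8 - A^12 + A^16)
V(D5) = q^-1 - 1 + 2q - 2q^2 + 2q^3 - 2q^4 + q^5  [10 crossings, <D> = A^-8 - 2A^-4 + 2 - 2A^4 + 2A^8 - A^12 + A^16, w = +4]
insight: comparing 5 Jones polynomials yields 2 groups


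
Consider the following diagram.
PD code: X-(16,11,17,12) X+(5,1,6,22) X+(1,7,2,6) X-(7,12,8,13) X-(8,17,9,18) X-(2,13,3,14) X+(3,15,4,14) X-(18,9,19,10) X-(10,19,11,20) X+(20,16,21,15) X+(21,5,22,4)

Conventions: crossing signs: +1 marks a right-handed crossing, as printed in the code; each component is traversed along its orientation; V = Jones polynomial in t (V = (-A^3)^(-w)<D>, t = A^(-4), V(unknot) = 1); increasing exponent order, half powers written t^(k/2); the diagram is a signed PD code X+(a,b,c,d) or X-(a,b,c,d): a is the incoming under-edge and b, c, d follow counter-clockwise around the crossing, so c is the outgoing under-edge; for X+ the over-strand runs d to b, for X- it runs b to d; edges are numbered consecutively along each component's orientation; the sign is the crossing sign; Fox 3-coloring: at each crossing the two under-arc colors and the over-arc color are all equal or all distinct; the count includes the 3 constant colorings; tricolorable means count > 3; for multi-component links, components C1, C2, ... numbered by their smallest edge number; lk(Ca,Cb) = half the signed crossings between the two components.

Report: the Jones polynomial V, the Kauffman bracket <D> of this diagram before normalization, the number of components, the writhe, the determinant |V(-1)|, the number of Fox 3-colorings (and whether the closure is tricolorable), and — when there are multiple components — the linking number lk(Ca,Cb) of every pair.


V(t) = -t^-3 + t^-2 - t^-1 + 3 - t + t^2 - t^3
bracket: A^-15 - A^-11 + A^-7 - 3A^-3 + A - A^5 + A^9, w = -1
1 component, writhe -1, over 11 crossings
det 9, colorings 27 of 3^11 — tricolorable
observation: w = -1 shifts under R1 moves; the (-A^3)^(1) factor cancels that in V


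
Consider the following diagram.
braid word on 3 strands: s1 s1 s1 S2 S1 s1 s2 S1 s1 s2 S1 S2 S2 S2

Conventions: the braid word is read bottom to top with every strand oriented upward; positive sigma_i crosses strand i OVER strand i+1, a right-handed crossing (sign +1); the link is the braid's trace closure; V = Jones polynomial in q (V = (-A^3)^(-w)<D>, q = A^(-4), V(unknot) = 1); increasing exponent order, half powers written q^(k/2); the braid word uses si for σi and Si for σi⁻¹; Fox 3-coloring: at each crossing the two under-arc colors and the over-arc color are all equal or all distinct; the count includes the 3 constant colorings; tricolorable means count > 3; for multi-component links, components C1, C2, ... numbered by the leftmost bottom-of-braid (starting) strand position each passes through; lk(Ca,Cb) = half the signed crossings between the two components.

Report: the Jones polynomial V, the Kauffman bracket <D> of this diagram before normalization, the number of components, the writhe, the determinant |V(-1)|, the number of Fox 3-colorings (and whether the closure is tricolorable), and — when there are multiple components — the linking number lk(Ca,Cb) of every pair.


V(q) = -q^-3 + 2q^-2 - 2q^-1 + 3 - 2q + 2q^2 - q^3
bracket: -A^-12 + 2A^-8 - 2A^-4 + 3 - 2A^4 + 2A^8 - A^12, w = 0
1 component, writhe 0, over 14 crossings
det 13, colorings 3 of 3^14 — not tricolorable
observation: free reduction leaves σ1 σ1 σ1 σ2 σ1⁻¹ σ2⁻¹ σ2⁻¹ σ2⁻¹ of the original 14 letters


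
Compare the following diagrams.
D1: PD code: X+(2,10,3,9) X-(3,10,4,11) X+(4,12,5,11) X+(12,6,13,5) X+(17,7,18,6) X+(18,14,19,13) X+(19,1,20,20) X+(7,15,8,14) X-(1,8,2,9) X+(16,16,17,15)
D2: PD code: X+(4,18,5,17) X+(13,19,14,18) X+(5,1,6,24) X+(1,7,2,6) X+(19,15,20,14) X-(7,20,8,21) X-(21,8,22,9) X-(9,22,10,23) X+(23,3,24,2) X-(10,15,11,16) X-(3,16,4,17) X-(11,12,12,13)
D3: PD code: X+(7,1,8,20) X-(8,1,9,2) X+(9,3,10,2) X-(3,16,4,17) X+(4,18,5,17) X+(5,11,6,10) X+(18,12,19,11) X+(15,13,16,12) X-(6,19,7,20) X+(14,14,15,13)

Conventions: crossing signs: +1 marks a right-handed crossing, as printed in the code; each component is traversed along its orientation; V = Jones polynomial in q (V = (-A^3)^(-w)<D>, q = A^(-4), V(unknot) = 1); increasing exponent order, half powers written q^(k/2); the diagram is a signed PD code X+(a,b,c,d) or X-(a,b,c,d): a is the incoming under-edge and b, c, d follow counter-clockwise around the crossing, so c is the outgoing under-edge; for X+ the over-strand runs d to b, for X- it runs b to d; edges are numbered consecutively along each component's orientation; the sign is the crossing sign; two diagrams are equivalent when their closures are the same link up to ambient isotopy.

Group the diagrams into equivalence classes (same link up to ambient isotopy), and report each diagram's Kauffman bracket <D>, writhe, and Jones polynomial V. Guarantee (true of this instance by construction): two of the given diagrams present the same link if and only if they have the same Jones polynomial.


classes: {D1} | {D2} | {D3}
V(D1) = q + q^3 - q^4  [10 crossings, <D> = -A^2 + A^6 + A^14, w = +6]
V(D2) = -q^-3 + q^-2 - q^-1 + 3 - q + q^2 - q^3  (w 0, c 12, <D> = -A^-12 + A^-8 - A^-4 + 3 - A^4 + A^8 - A^12)
V(D3) = 1  (w +4, c 10, <D> = A^12)
insight: 3 values of V(q) split the 3 diagrams


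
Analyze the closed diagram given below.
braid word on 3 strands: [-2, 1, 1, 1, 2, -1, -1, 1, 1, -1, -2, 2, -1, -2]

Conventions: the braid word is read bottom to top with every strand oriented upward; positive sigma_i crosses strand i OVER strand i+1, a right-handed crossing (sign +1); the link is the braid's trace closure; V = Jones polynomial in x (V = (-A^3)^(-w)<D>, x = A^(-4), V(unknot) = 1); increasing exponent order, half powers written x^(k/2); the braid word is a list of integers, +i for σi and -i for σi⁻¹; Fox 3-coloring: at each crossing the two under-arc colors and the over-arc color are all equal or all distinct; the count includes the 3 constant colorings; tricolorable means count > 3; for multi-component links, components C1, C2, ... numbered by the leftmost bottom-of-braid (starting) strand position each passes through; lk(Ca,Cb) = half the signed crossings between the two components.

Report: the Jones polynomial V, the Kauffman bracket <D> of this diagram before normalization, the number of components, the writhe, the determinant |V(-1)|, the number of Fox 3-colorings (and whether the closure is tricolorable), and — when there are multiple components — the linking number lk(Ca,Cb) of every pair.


V(x) = -x^-3 + 2x^-2 - 2x^-1 + 3 - 2x + 2x^2 - x^3
bracket: -A^-12 + 2A^-8 - 2A^-4 + 3 - 2A^4 + 2A^8 - A^12, w = 0
1 component, writhe 0, over 14 crossings
det 13, colorings 3 of 3^14 — not tricolorable
observation: w = 0 shifts under R1 moves; the (-A^3)^(0) factor cancels that in V


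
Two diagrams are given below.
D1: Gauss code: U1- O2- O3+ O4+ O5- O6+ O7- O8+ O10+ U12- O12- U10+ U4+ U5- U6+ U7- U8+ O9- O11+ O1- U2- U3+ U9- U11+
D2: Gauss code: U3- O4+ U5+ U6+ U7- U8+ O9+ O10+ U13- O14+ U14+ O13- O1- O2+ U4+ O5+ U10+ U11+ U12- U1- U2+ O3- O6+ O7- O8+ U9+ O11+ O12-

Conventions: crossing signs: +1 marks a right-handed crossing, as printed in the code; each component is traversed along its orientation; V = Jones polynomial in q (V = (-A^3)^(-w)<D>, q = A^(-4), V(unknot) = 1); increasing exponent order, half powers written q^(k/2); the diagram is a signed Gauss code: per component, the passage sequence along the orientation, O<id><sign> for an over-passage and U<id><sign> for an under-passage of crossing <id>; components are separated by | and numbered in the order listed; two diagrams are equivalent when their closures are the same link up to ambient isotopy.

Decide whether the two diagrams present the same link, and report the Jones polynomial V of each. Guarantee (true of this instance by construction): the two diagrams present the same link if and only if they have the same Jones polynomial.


equivalent: no
D1 (bracket 1; 12 crossings at w = 0): V = 1
D2 (bracket -A^-12 + A^-8 - A^-4 + 2 - A^4 + A^8; 14 crossings at w = +4): V = q - q^2 + 2q^3 - q^4 + q^5 - q^6
key observation: 2 values of V(q) split the 2 diagrams


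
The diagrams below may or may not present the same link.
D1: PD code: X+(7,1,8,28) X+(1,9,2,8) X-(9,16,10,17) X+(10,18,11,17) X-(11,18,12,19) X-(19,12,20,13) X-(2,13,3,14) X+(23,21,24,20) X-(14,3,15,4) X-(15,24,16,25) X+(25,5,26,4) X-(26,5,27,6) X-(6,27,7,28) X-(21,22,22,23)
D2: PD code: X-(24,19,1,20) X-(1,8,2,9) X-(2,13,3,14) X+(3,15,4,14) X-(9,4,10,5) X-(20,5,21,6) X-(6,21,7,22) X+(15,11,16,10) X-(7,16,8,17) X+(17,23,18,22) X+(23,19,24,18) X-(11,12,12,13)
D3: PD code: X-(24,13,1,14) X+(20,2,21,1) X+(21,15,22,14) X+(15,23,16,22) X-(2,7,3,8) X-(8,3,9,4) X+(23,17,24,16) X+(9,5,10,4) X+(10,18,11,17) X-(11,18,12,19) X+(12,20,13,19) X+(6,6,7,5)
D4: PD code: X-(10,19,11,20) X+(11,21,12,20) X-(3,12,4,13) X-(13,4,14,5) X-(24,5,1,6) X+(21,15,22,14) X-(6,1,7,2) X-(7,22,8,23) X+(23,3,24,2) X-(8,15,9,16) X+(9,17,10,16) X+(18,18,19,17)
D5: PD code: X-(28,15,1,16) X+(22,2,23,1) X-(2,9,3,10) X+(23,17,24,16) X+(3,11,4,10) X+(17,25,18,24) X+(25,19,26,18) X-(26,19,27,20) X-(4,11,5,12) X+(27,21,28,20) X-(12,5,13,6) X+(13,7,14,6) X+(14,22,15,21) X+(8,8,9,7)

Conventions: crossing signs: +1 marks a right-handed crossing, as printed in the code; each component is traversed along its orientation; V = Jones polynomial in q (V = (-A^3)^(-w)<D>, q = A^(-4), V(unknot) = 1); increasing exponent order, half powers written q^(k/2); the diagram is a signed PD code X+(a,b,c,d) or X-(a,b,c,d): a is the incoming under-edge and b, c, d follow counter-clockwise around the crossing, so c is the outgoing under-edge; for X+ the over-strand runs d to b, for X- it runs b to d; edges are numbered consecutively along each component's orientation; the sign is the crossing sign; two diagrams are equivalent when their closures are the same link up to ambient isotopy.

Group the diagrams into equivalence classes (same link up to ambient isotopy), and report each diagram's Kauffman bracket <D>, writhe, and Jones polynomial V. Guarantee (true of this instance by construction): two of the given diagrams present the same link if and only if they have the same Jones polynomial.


grouping into links: {D1, D2, D4} | {D3, D5}
V(D1) = -q^-6 + q^-5 - q^-4 + 2q^-3 - q^-2 + q^-1  (w -4, c 14, <D> = A^-8 - A^-4 + 2 - A^4 + A^8 - A^12)
D2 (bracket A^-8 - A^-4 + 2 - A^4 + A^8 - A^12; 12 crossings at w = -4): V = -q^-6 + q^-5 - q^-4 + 2q^-3 - q^-2 + q^-1
D3 (bracket -A^-12 + A^-8 - A^-4 + 2 - A^4 + A^8; 12 crossings at w = +4): V = q - q^2 + 2q^3 - q^4 + q^5 - q^6
V(D4) = -q^-6 + q^-5 - q^-4 + 2q^-3 - q^-2 + q^-1  [12 crossings, <D> = A^-2 - A^2 + 2A^6 - A^10 + A^14 - A^18, w = -2]
V(D5) = q - q^2 + 2q^3 - q^4 + q^5 - q^6  (w +4, c 14, <D> = -A^-12 + A^-8 - A^-4 + 2 - A^4 + A^8)
why: comparing 5 Jones polynomials yields 2 groups


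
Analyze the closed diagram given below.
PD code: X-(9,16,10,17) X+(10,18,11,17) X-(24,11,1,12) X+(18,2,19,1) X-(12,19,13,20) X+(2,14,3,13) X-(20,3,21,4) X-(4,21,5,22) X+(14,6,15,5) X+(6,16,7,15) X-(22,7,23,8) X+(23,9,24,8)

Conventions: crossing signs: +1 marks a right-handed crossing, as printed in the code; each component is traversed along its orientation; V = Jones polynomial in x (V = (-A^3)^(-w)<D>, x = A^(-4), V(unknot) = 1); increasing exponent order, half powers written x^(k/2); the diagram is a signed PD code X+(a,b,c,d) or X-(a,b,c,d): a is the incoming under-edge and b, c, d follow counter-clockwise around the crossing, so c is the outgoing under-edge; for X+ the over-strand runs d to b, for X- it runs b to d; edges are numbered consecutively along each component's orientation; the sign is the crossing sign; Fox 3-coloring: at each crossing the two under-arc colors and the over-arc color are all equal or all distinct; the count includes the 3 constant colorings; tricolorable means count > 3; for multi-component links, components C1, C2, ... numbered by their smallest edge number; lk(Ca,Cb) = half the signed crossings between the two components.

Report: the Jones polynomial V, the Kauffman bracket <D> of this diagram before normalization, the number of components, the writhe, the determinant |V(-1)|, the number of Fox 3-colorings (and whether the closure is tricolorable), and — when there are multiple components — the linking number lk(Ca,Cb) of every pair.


V = x^-4 - 3x^-3 + 5x^-2 - 6x^-1 + 7 - 6x + 5x^2 - 3x^3 + x^4
<D> = A^-16 - 3A^-12 + 5A^-8 - 6A^-4 + 7 - 6A^4 + 5A^8 - 3A^12 + A^16 (w = 0)
1 component over 12 crossings, w = 0
3 Fox colorings among 3^12, |V(-1)| = 37: not tricolorable
why: the span of V is 8, forcing >= 8 crossings in any diagram


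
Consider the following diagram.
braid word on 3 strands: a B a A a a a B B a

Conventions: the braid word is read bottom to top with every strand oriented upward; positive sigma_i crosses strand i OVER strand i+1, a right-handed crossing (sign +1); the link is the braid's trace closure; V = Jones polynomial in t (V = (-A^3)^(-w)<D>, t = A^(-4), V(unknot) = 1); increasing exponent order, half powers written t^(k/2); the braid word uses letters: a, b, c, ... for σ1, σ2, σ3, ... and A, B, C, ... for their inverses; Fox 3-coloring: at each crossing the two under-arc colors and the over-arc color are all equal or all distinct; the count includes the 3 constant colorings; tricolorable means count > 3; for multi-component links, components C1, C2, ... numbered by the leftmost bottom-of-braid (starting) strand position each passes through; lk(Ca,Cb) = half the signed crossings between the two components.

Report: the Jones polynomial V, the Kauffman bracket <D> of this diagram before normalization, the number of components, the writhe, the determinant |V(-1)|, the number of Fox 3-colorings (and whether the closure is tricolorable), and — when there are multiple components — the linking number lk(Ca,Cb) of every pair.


V = -t^-2 + 2t^-1 - 3 + 5t - 4t^2 + 5t^3 - 4t^4 + 2t^5 - t^6
<D> = -A^-18 + 2A^-14 - 4A^-10 + 5A^-6 - 4A^-2 + 5A^2 - 3A^6 + 2A^10 - A^14 (w = +2)
1 component over 10 crossings, w = +2
9 Fox colorings among 3^10, |V(-1)| = 27: tricolorable
why: w = +2 (over 10 crossings) is diagram-only; (-A^3)^(-2) removes it from V


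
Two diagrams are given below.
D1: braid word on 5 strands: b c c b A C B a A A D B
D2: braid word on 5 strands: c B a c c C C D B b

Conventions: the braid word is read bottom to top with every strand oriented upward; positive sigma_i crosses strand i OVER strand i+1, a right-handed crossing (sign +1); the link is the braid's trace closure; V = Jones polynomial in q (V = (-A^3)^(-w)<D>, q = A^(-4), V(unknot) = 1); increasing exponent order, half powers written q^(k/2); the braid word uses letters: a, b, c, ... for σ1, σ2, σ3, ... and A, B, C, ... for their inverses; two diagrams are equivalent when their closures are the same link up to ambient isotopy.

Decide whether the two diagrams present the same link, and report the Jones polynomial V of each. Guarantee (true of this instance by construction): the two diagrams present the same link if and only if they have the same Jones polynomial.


equivalent: no
V(D1) = q^-2 - q^-1 + 1 - q + q^2  (w -2, c 12, <D> = A^-14 - A^-10 + A^-6 - A^-2 + A^2)
V(D2) = 1  [10 crossings, <D> = 1, w = 0]
key observation: 2 classes among 2 diagrams; unequal V(q) rules out equality


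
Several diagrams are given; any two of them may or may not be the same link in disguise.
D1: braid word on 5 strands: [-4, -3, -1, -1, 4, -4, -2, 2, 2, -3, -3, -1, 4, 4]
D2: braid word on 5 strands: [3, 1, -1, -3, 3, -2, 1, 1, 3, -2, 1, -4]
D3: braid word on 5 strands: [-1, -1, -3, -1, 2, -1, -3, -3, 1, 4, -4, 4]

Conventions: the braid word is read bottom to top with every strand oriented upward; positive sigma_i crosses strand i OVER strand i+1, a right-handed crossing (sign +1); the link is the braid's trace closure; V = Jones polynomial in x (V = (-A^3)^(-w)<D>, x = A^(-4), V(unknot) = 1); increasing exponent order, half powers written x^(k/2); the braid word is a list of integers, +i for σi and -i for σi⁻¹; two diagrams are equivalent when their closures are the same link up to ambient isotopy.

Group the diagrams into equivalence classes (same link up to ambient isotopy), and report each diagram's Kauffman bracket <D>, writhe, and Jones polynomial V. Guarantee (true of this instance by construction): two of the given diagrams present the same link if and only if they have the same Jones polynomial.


classes: {D1, D3} | {D2}
V(D1) = x^-8 - 2x^-7 + x^-6 - 2x^-5 + 2x^-4 + x^-2  [14 crossings, <D> = A^-4 + 2A^4 - 2A^8 + A^12 - 2A^16 + A^20, w = -4]
D2 (bracket -A^-18 + 2A^-14 - 3A^-10 + 4A^-6 - 3A^-2 + 3A^2 - 2A^6 + A^10; 12 crossings at w = +2): V = x^-1 - 2 + 3x - 3x^2 + 4x^3 - 3x^4 + 2x^5 - x^6
D3 (bracket A^-4 + 2A^4 - 2A^8 + A^12 - 2A^16 + A^20; 12 crossings at w = -4): V = x^-8 - 2x^-7 + x^-6 - 2x^-5 + 2x^-4 + x^-2
note: 2 classes among 3 diagrams; unequal V(x) rules out equality


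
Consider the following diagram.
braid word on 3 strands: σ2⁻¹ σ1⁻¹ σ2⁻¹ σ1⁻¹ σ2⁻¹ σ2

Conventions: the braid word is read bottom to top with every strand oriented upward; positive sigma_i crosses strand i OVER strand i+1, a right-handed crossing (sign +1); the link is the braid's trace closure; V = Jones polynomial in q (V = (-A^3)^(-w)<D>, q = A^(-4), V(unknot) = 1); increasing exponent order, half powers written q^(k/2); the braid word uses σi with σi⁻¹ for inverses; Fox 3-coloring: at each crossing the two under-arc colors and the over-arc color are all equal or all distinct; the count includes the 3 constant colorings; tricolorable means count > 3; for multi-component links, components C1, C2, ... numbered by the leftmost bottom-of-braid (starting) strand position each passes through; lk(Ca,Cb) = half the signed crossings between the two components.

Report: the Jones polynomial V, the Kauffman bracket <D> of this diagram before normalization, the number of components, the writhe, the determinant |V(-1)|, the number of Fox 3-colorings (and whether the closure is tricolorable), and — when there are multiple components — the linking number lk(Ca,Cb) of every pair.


V = -q^-4 + q^-3 + q^-1
<D> = A^-8 + 1 - A^4 (w = -4)
1 component over 6 crossings, w = -4
9 Fox colorings among 3^6, |V(-1)| = 3: tricolorable
why: inverse pairs cancel, leaving σ2⁻¹ σ1⁻¹ σ2⁻¹ σ1⁻¹


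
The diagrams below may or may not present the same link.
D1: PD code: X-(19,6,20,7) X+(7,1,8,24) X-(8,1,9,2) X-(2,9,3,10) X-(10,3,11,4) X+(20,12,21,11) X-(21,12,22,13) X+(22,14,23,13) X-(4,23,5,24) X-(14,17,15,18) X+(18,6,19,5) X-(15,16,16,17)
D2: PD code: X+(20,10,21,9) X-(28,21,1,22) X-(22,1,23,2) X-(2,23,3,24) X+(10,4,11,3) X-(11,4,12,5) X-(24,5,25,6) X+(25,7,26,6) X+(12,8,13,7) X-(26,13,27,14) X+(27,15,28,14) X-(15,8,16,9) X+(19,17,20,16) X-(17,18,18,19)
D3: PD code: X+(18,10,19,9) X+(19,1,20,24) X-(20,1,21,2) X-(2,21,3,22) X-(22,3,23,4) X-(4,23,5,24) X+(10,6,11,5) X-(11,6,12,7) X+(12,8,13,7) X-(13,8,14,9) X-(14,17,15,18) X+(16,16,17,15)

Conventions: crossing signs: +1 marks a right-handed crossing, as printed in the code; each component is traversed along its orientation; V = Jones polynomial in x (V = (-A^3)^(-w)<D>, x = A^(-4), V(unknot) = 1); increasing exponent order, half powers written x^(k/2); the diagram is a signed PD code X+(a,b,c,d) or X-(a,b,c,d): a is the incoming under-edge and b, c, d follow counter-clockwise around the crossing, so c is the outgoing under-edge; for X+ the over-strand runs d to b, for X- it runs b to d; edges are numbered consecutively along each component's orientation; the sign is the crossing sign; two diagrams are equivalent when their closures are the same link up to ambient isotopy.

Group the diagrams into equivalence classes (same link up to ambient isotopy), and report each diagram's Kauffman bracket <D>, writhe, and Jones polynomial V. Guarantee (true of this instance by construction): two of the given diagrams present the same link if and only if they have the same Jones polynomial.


grouping into links: {D1, D2, D3}
V(D1) = -x^-4 + x^-3 + x^-1  (w -4, c 12, <D> = A^-8 + 1 - A^4)
D2 (bracket A^-2 + A^6 - A^10; 14 crossings at w = -2): V = -x^-4 + x^-3 + x^-1
V(D3) = -x^-4 + x^-3 + x^-1  (w -2, c 12, <D> = A^-2 + A^6 - A^10)
key observation: one V(x) for all 3 diagrams — one class (guaranteed)


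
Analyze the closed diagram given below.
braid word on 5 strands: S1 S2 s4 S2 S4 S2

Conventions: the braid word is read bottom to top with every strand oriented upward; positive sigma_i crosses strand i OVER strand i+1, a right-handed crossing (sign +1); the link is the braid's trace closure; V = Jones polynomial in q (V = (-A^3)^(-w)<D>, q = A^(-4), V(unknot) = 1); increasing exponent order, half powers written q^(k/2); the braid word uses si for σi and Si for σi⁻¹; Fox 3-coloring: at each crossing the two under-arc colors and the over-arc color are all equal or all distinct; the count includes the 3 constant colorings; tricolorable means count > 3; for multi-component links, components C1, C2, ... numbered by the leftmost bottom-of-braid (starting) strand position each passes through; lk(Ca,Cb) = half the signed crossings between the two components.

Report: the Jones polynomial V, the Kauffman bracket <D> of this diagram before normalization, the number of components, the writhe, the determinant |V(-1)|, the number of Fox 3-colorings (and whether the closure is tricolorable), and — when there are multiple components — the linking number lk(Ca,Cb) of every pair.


V(q) = -q^-5 - q^-4 + q^-3 + 2q^-2 + 2q^-1 + 1
bracket: A^-12 + 2A^-8 + 2A^-4 + 1 - A^4 - A^8, w = -4
3 components, writhe -4, over 6 crossings
lk(C1,C2) = 0
linking number lk(C1,C3) = 0
lk(C2,C3): 0
det 0, colorings 81 of 3^7 — tricolorable
observation: every pair of the 3 components has lk = 0
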